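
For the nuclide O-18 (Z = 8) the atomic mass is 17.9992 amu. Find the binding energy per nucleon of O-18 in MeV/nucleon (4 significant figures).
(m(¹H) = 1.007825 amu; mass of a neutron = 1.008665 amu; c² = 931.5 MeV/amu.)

Z = 8, so N = A − Z = 18 − 8 = 10.
Σm = 8·m(¹H) + 10·m_n = 8.062600 + 10.086650 = 18.149250 amu
Mass defect Δm = 18.149250 − 17.9992 = 0.150050 amu
Converting to energy: 0.150050 amu × 931.5 MeV/amu = 139.772 MeV
Dividing by A = 18 gives 7.765 MeV per nucleon.

7.765 MeV/nucleon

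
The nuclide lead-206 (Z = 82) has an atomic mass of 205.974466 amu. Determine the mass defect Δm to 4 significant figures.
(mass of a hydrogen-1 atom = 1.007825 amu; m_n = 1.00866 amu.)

The nucleus contains 82 protons and 206 − 82 = 124 neutrons.
Total constituent mass: 82 × 1.007825 + 124 × 1.00866 = 207.715490 amu
Δm = 207.715490 − 205.974466 = 1.741024 amu

1.741 amu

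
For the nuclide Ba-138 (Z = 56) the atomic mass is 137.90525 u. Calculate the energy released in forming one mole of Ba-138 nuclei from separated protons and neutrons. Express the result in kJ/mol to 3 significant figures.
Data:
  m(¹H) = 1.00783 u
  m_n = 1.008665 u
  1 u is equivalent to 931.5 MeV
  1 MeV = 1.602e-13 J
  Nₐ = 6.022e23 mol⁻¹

Σm = 56·m(¹H) + 82·m_n = 56.43848 + 82.710530 = 139.149010 u
Δm = 139.149010 − 137.90525 = 1.243760 u
Binding energy = Δm·c² = 1.243760 × 931.5 MeV/u = 1158.56 MeV
Per nucleus in joules: 1158.56 MeV × 1.602e-13 J/MeV = 1.8560e-10 J
Per mole: 1.8560e-10 J × 6.022e23 mol⁻¹ = 1.1177e+14 J/mol

1.12e+11 kJ/mol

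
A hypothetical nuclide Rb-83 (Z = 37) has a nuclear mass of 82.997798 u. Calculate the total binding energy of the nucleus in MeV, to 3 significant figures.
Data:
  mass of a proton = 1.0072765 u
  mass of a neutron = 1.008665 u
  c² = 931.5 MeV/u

With 37 protons and 46 neutrons (A = 83):
Total constituent mass: 37 × 1.0072765 + 46 × 1.008665 = 83.6678205 u
Mass defect Δm = 83.6678205 − 82.997798 = 0.6700225 u
Converting to energy: 0.6700225 u × 931.5 MeV/u = 624.126 MeV

624 MeV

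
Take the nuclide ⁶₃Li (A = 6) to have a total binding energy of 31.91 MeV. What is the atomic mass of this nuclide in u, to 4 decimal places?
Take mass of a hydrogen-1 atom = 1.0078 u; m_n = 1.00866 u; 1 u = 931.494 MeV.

6.0151 u

Mass defect = 31.91 MeV / (931.494 MeV/u) = 0.034257 u
Constituent mass = 3(1.0078) + 3(1.00866) = 6.04938 u
Atomic mass = 6.04938 − 0.034257 = 6.015123 u ≈ 6.0151 u (to 4 decimal places)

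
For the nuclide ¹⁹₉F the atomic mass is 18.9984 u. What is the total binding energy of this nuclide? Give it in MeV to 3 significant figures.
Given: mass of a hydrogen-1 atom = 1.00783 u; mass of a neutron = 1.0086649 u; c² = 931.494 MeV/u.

148 MeV

Σm = 9·m(¹H) + 10·m_n = 9.07047 + 10.0866490 = 19.1571190 u
The mass defect is 19.1571190 − 18.9984 = 0.1587190 u.
E_B = 0.1587190 × 931.494 = 147.846 MeV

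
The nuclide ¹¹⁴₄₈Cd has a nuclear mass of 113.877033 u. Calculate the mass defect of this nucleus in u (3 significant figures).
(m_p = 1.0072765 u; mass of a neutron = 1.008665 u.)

1.04 u

The nucleus contains 48 protons and 114 − 48 = 66 neutrons.
Σm = 48·m_p + 66·m_n = 48.3492720 + 66.571890 = 114.9211620 u
Δm = 114.9211620 − 113.877033 = 1.0441290 u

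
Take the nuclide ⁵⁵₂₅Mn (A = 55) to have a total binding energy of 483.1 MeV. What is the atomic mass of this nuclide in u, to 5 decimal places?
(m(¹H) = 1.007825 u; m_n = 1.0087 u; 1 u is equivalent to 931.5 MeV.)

Mass defect = 483.1 MeV / (931.5 MeV/u) = 0.5186259 u
Constituent mass = 25(1.007825) + 30(1.0087) = 55.456625 u
Atomic mass = 55.456625 − 0.5186259 = 54.9379991 u ≈ 54.93800 u (to 5 decimal places)

54.93800 u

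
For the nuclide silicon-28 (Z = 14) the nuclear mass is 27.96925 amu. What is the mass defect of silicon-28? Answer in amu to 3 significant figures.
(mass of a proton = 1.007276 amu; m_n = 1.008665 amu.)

The nucleus contains 14 protons and 28 − 14 = 14 neutrons.
Total constituent mass: 14 × 1.007276 + 14 × 1.008665 = 28.223174 amu
Mass defect Δm = 28.223174 − 27.96925 = 0.253924 amu

0.254 amu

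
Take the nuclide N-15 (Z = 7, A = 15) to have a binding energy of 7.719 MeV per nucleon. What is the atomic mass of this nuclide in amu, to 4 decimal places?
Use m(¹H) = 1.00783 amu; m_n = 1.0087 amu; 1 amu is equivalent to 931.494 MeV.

15.0001 amu

Total binding energy = 15 × 7.719 = 115.785 MeV
Mass defect = 115.785 MeV / (931.494 MeV/amu) = 0.124300 amu
Constituent mass = 7(1.00783) + 8(1.0087) = 15.12441 amu
Atomic mass = 15.12441 − 0.124300 = 15.000110 amu ≈ 15.0001 amu (to 4 decimal places)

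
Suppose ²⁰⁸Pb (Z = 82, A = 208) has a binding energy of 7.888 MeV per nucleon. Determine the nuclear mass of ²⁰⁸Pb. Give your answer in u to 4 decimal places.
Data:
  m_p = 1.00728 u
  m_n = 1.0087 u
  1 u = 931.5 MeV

207.9318 u

Total binding energy = 208 × 7.888 = 1640.704 MeV
Mass defect = 1640.704 MeV / (931.5 MeV/u) = 1.761357 u
Constituent mass = 82(1.00728) + 126(1.0087) = 209.69316 u
Nuclear mass = 209.69316 − 1.761357 = 207.931803 u ≈ 207.9318 u (to 4 decimal places)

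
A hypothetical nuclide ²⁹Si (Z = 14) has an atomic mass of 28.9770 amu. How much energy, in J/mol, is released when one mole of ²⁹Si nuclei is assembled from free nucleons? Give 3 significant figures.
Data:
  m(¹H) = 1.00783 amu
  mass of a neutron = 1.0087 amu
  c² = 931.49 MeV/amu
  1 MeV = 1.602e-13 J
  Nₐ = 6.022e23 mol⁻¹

2.36e+13 J/mol

Mass of separated nucleons = 14(1.00783) + 15(1.0087) = 14.10962 + 15.1305 = 29.24012 amu
Mass defect Δm = 29.24012 − 28.9770 = 0.26312 amu
Binding energy = Δm·c² = 0.26312 × 931.49 MeV/amu = 245.094 MeV
Per nucleus in joules: 245.094 MeV × 1.602e-13 J/MeV = 3.9264e-11 J
Per mole: 3.9264e-11 J × 6.022e23 mol⁻¹ = 2.3645e+13 J/mol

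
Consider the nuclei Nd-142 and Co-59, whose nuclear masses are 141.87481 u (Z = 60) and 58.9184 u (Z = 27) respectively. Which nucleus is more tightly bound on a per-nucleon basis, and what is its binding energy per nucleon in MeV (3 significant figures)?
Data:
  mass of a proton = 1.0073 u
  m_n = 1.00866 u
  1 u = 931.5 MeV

Nd-142: Σm = 60(1.0073) + 82(1.00866) = 143.14812 u; Δm = 1.27331 u; E_B = 1186.1 MeV; E_B/A = 8.353 MeV
Co-59: Σm = 27(1.0073) + 32(1.00866) = 59.47422 u; Δm = 0.55582 u; E_B = 517.75 MeV; E_B/A = 8.775 MeV
Co-59 has the higher binding energy per nucleon, so it is the more tightly bound nucleus.

Co-59; 8.78 MeV/nucleon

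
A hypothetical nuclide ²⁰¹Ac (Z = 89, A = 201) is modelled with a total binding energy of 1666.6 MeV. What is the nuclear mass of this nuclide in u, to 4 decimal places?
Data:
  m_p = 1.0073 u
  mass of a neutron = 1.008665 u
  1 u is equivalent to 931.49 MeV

Mass defect = 1666.6 MeV / (931.49 MeV/u) = 1.789176 u
Constituent mass = 89(1.0073) + 112(1.008665) = 202.620180 u
Nuclear mass = 202.620180 − 1.789176 = 200.831004 u ≈ 200.8310 u (to 4 decimal places)

200.8310 u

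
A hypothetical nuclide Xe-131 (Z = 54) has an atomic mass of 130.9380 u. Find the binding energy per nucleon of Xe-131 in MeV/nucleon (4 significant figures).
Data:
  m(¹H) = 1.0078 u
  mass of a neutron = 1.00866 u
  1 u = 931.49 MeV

Z = 54, so N = A − Z = 131 − 54 = 77.
Mass of separated nucleons = 54(1.0078) + 77(1.00866) = 54.4212 + 77.66682 = 132.08802 u
The mass defect is 132.08802 − 130.9380 = 1.15002 u.
Converting to energy: 1.15002 u × 931.49 MeV/u = 1071.23 MeV
Per nucleon: 1071.23 / 131 = 8.177 MeV

8.177 MeV/nucleon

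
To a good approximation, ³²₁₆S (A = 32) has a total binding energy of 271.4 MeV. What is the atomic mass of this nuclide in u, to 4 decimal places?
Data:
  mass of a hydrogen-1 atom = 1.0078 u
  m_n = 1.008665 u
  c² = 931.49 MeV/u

Mass defect = 271.4 MeV / (931.49 MeV/u) = 0.291361 u
Constituent mass = 16(1.0078) + 16(1.008665) = 32.263440 u
Atomic mass = 32.263440 − 0.291361 = 31.972079 u ≈ 31.9721 u (to 4 decimal places)

31.9721 u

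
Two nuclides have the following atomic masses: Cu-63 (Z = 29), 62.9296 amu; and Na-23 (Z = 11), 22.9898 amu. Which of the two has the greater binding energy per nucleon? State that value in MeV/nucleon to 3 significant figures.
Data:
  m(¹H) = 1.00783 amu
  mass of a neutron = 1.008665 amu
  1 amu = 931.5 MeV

Cu-63; 8.75 MeV/nucleon

Cu-63: Σm = 29(1.00783) + 34(1.008665) = 63.521680 amu; Δm = 0.592080 amu; E_B = 551.52 MeV; E_B/A = 8.754 MeV
Na-23: Σm = 11(1.00783) + 12(1.008665) = 23.190110 amu; Δm = 0.200310 amu; E_B = 186.59 MeV; E_B/A = 8.113 MeV
Cu-63 has the higher binding energy per nucleon, so it is the more tightly bound nucleus.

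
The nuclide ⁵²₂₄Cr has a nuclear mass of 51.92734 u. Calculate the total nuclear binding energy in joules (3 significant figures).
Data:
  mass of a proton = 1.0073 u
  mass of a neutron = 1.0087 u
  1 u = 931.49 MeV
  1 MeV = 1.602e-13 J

The nucleus contains 24 protons and 52 − 24 = 28 neutrons.
Total constituent mass: 24 × 1.0073 + 28 × 1.0087 = 52.4188 u
The mass defect is 52.4188 − 51.92734 = 0.49146 u.
E_B = 0.49146 × 931.49 = 457.790 MeV
In joules: 457.790 MeV × 1.602e-13 J/MeV = 7.3338e-11 J

7.33e-11 J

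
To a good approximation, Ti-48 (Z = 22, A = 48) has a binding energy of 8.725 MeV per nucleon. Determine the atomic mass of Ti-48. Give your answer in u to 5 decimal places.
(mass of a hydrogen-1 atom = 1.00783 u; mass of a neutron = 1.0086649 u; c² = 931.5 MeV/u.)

47.94795 u

Total binding energy = 48 × 8.725 = 418.800 MeV
Mass defect = 418.800 MeV / (931.5 MeV/u) = 0.4495974 u
Constituent mass = 22(1.00783) + 26(1.0086649) = 48.3975474 u
Atomic mass = 48.3975474 − 0.4495974 = 47.9479500 u ≈ 47.94795 u (to 5 decimal places)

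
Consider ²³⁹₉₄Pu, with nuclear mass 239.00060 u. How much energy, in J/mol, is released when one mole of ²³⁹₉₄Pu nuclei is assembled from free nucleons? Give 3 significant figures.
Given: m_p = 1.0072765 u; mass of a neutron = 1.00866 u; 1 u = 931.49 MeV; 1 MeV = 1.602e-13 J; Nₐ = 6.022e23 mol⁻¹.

1.74e+14 J/mol

With 94 protons and 145 neutrons (A = 239):
Σm = 94·m_p + 145·m_n = 94.6839910 + 146.25570 = 240.9396910 u
The mass defect is 240.9396910 − 239.00060 = 1.9390910 u.
Binding energy = Δm·c² = 1.9390910 × 931.49 MeV/u = 1806.24 MeV
Per nucleus in joules: 1806.24 MeV × 1.602e-13 J/MeV = 2.8936e-10 J
Per mole: 2.8936e-10 J × 6.022e23 mol⁻¹ = 1.7425e+14 J/mol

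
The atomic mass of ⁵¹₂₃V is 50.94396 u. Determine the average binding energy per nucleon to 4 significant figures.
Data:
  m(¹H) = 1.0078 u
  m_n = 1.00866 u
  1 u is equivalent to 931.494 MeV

8.729 MeV/nucleon

Σm = 23·m(¹H) + 28·m_n = 23.1794 + 28.24248 = 51.42188 u
The mass defect is 51.42188 − 50.94396 = 0.47792 u.
Converting to energy: 0.47792 u × 931.494 MeV/u = 445.180 MeV
Per nucleon: 445.180 / 51 = 8.729 MeV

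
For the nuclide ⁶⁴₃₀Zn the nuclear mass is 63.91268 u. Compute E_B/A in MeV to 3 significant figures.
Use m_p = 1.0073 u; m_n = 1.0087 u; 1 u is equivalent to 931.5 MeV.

8.76 MeV/nucleon

Z = 30, so N = A − Z = 64 − 30 = 34.
Total constituent mass: 30 × 1.0073 + 34 × 1.0087 = 64.5148 u
Δm = 64.5148 − 63.91268 = 0.60212 u
E_B = 0.60212 × 931.5 = 560.875 MeV
Per nucleon: 560.875 / 64 = 8.764 MeV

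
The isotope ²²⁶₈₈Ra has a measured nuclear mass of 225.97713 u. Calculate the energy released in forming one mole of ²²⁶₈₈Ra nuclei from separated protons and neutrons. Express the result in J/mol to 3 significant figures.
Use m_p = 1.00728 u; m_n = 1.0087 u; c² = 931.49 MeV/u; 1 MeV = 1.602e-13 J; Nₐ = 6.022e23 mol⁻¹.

The nucleus contains 88 protons and 226 − 88 = 138 neutrons.
Σm = 88·m_p + 138·m_n = 88.64064 + 139.2006 = 227.84124 u
Mass defect Δm = 227.84124 − 225.97713 = 1.86411 u
E_B = 1.86411 × 931.49 = 1736.40 MeV
Per nucleus in joules: 1736.40 MeV × 1.602e-13 J/MeV = 2.7817e-10 J
Per mole: 2.7817e-10 J × 6.022e23 mol⁻¹ = 1.6751e+14 J/mol

1.68e+14 J/mol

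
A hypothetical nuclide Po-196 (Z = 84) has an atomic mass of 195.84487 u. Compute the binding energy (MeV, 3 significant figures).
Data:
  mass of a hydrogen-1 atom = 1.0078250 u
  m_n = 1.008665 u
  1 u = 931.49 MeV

With 84 protons and 112 neutrons (A = 196):
Σm = 84·m(¹H) + 112·m_n = 84.6573000 + 112.970480 = 197.6277800 u
Δm = 197.6277800 − 195.84487 = 1.7829100 u
E_B = 1.7829100 × 931.49 = 1660.76 MeV

1660 MeV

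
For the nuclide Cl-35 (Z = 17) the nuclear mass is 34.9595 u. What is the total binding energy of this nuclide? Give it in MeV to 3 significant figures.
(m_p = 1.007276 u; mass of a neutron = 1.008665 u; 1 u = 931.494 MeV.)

Σm = 17·m_p + 18·m_n = 17.123692 + 18.155970 = 35.279662 u
Mass defect Δm = 35.279662 − 34.9595 = 0.320162 u
Binding energy = Δm·c² = 0.320162 × 931.494 MeV/u = 298.229 MeV

298 MeV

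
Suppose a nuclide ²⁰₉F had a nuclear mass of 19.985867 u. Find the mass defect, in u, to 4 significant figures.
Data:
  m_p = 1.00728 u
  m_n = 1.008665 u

0.1750 u

Z = 9, so N = A − Z = 20 − 9 = 11.
Total constituent mass: 9 × 1.00728 + 11 × 1.008665 = 20.160835 u
The mass defect is 20.160835 − 19.985867 = 0.174968 u.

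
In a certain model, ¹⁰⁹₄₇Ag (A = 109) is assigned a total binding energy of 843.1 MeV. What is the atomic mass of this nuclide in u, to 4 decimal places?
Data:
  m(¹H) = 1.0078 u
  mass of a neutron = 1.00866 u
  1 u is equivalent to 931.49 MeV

Mass defect = 843.1 MeV / (931.49 MeV/u) = 0.905109 u
Constituent mass = 47(1.0078) + 62(1.00866) = 109.90352 u
Atomic mass = 109.90352 − 0.905109 = 108.998411 u ≈ 108.9984 u (to 4 decimal places)

108.9984 u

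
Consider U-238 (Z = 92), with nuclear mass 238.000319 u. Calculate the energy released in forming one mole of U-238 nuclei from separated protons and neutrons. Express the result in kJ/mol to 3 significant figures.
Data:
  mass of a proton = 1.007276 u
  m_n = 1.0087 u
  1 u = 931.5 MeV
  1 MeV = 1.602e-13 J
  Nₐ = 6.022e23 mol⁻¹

1.74e+11 kJ/mol

Z = 92, so N = A − Z = 238 − 92 = 146.
Σm = 92·m_p + 146·m_n = 92.669392 + 147.2702 = 239.939592 u
Δm = 239.939592 − 238.000319 = 1.939273 u
E_B = 1.939273 × 931.5 = 1806.43 MeV
Per nucleus in joules: 1806.43 MeV × 1.602e-13 J/MeV = 2.8939e-10 J
Per mole: 2.8939e-10 J × 6.022e23 mol⁻¹ = 1.7427e+14 J/mol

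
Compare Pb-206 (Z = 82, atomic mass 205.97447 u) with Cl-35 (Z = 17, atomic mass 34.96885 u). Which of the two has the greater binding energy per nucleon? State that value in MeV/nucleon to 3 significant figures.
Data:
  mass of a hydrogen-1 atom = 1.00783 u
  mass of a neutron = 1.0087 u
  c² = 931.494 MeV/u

Pb-206: Σm = 82(1.00783) + 124(1.0087) = 207.72086 u; Δm = 1.74639 u; E_B = 1626.8 MeV; E_B/A = 7.897 MeV
Cl-35: Σm = 17(1.00783) + 18(1.0087) = 35.28971 u; Δm = 0.32086 u; E_B = 298.88 MeV; E_B/A = 8.539 MeV
Cl-35 has the higher binding energy per nucleon, so it is the more tightly bound nucleus.

Cl-35; 8.54 MeV/nucleon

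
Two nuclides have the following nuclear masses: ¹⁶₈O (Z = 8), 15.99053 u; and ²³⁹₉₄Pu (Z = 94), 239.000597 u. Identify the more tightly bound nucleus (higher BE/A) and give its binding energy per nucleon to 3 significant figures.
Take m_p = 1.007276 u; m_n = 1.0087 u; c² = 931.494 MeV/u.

¹⁶₈O: Σm = 8(1.007276) + 8(1.0087) = 16.127808 u; Δm = 0.137278 u; E_B = 127.87 MeV; E_B/A = 7.992 MeV
²³⁹₉₄Pu: Σm = 94(1.007276) + 145(1.0087) = 240.945444 u; Δm = 1.944847 u; E_B = 1811.6 MeV; E_B/A = 7.580 MeV
¹⁶₈O has the higher binding energy per nucleon, so it is the more tightly bound nucleus.

¹⁶₈O; 7.99 MeV/nucleon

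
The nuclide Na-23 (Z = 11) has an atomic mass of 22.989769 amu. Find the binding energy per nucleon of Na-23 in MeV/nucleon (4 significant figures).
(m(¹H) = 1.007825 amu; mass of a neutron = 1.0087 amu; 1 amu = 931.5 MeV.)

The nucleus contains 11 protons and 23 − 11 = 12 neutrons.
Σm = 11·m(¹H) + 12·m_n = 11.086075 + 12.1044 = 23.190475 amu
Δm = 23.190475 − 22.989769 = 0.200706 amu
Binding energy = Δm·c² = 0.200706 × 931.5 MeV/amu = 186.958 MeV
BE/A = 186.958 MeV / 23 = 8.129 MeV/nucleon

8.129 MeV/nucleon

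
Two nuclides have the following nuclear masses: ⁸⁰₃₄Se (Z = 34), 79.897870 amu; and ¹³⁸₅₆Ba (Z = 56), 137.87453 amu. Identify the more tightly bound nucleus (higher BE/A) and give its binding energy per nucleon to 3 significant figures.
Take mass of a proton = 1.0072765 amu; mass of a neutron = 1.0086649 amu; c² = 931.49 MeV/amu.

⁸⁰₃₄Se; 8.71 MeV/nucleon

⁸⁰₃₄Se: Σm = 34(1.0072765) + 46(1.0086649) = 80.6459864 amu; Δm = 0.7481164 amu; E_B = 696.86 MeV; E_B/A = 8.711 MeV
¹³⁸₅₆Ba: Σm = 56(1.0072765) + 82(1.0086649) = 139.1180058 amu; Δm = 1.2434758 amu; E_B = 1158.3 MeV; E_B/A = 8.393 MeV
⁸⁰₃₄Se has the higher binding energy per nucleon, so it is the more tightly bound nucleus.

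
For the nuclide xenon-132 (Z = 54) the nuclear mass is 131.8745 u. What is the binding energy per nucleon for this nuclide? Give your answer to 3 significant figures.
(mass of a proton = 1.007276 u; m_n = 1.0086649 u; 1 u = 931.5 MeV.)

Z = 54, so N = A − Z = 132 − 54 = 78.
Σm = 54·m_p + 78·m_n = 54.392904 + 78.6758622 = 133.0687662 u
The mass defect is 133.0687662 − 131.8745 = 1.1942662 u.
E_B = 1.1942662 × 931.5 = 1112.46 MeV
BE/A = 1112.46 MeV / 132 = 8.428 MeV/nucleon

8.43 MeV/nucleon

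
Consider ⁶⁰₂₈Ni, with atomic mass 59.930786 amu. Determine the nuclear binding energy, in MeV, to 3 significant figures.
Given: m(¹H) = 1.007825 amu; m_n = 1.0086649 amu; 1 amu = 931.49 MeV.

Mass of separated nucleons = 28(1.007825) + 32(1.0086649) = 28.219100 + 32.2772768 = 60.4963768 amu
Δm = 60.4963768 − 59.930786 = 0.5655908 amu
Converting to energy: 0.5655908 amu × 931.49 MeV/amu = 526.842 MeV

527 MeV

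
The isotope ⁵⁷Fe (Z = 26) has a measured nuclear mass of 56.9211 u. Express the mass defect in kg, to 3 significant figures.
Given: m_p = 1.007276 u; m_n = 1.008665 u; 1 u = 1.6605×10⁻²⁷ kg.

8.91e-28 kg

Σm = 26·m_p + 31·m_n = 26.189176 + 31.268615 = 57.457791 u
Mass defect Δm = 57.457791 − 56.9211 = 0.536691 u
In SI units: 0.536691 u × 1.6605×10⁻²⁷ kg/u = 8.9118e-28 kg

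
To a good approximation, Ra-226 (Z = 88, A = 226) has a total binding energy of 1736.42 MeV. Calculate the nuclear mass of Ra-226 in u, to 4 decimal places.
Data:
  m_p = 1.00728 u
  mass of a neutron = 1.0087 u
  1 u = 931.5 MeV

225.9771 u

Mass defect = 1736.42 MeV / (931.5 MeV/u) = 1.864112 u
Constituent mass = 88(1.00728) + 138(1.0087) = 227.84124 u
Nuclear mass = 227.84124 − 1.864112 = 225.977128 u ≈ 225.9771 u (to 4 decimal places)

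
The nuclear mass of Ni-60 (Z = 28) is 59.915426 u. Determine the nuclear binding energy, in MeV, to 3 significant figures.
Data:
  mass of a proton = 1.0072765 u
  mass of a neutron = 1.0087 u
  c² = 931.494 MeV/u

Σm = 28·m_p + 32·m_n = 28.2037420 + 32.2784 = 60.4821420 u
Δm = 60.4821420 − 59.915426 = 0.5667160 u
E_B = 0.5667160 × 931.494 = 527.893 MeV

528 MeV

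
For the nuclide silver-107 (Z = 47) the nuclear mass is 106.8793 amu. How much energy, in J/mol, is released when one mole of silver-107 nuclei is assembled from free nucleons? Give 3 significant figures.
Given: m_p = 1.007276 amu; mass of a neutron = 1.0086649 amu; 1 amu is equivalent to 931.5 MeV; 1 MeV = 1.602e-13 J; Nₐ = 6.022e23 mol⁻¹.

The nucleus contains 47 protons and 107 − 47 = 60 neutrons.
Mass of separated nucleons = 47(1.007276) + 60(1.0086649) = 47.341972 + 60.5198940 = 107.8618660 amu
Mass defect Δm = 107.8618660 − 106.8793 = 0.9825660 amu
Binding energy = Δm·c² = 0.9825660 × 931.5 MeV/amu = 915.260 MeV
Per nucleus in joules: 915.260 MeV × 1.602e-13 J/MeV = 1.4662e-10 J
Per mole: 1.4662e-10 J × 6.022e23 mol⁻¹ = 8.8295e+13 J/mol

8.83e+13 J/mol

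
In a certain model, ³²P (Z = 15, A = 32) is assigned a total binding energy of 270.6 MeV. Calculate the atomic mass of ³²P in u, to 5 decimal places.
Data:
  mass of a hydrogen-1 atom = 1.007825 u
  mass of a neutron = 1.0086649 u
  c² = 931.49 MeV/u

Mass defect = 270.6 MeV / (931.49 MeV/u) = 0.2905023 u
Constituent mass = 15(1.007825) + 17(1.0086649) = 32.2646783 u
Atomic mass = 32.2646783 − 0.2905023 = 31.9741760 u ≈ 31.97418 u (to 5 decimal places)

31.97418 u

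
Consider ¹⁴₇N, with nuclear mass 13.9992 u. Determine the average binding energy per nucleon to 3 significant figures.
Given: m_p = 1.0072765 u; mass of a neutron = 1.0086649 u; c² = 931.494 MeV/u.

7.48 MeV/nucleon

Mass of separated nucleons = 7(1.0072765) + 7(1.0086649) = 7.0509355 + 7.0606543 = 14.1115898 u
Δm = 14.1115898 − 13.9992 = 0.1123898 u
Converting to energy: 0.1123898 u × 931.494 MeV/u = 104.690 MeV
BE/A = 104.690 MeV / 14 = 7.478 MeV/nucleon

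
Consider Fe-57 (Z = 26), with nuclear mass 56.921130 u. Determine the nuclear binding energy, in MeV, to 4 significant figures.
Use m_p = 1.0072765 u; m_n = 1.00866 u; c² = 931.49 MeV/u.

499.8 MeV

Total constituent mass: 26 × 1.0072765 + 31 × 1.00866 = 57.4576490 u
Mass defect Δm = 57.4576490 − 56.921130 = 0.5365190 u
Converting to energy: 0.5365190 u × 931.49 MeV/u = 499.762 MeV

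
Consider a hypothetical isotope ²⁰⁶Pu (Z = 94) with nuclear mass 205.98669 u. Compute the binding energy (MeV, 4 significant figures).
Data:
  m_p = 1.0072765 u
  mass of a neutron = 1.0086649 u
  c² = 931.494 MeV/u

Total constituent mass: 94 × 1.0072765 + 112 × 1.0086649 = 207.6544598 u
Mass defect Δm = 207.6544598 − 205.98669 = 1.6677698 u
E_B = 1.6677698 × 931.494 = 1553.52 MeV

1554 MeV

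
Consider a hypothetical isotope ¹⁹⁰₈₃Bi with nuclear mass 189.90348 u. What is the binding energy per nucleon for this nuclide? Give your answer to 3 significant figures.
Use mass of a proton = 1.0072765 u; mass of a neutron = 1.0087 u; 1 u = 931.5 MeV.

8.00 MeV/nucleon

Z = 83, so N = A − Z = 190 − 83 = 107.
Total constituent mass: 83 × 1.0072765 + 107 × 1.0087 = 191.5348495 u
Mass defect Δm = 191.5348495 − 189.90348 = 1.6313695 u
Binding energy = Δm·c² = 1.6313695 × 931.5 MeV/u = 1519.62 MeV
Per nucleon: 1519.62 / 190 = 7.998 MeV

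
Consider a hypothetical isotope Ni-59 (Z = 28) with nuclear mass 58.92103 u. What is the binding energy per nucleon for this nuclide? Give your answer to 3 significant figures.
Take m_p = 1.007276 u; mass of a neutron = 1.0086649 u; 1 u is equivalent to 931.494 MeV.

8.70 MeV/nucleon

The nucleus contains 28 protons and 59 − 28 = 31 neutrons.
Total constituent mass: 28 × 1.007276 + 31 × 1.0086649 = 59.4723399 u
Δm = 59.4723399 − 58.92103 = 0.5513099 u
E_B = 0.5513099 × 931.494 = 513.542 MeV
BE/A = 513.542 MeV / 59 = 8.704 MeV/nucleon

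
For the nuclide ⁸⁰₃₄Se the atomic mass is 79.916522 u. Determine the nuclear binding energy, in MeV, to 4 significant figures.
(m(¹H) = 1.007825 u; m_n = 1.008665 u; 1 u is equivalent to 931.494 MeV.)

Mass of separated nucleons = 34(1.007825) + 46(1.008665) = 34.266050 + 46.398590 = 80.664640 u
Δm = 80.664640 − 79.916522 = 0.748118 u
Binding energy = Δm·c² = 0.748118 × 931.494 MeV/u = 696.867 MeV

696.9 MeV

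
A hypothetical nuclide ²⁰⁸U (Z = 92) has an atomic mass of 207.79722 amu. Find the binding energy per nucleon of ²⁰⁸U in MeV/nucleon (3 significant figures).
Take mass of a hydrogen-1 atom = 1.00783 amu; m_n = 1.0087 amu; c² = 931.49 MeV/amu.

8.65 MeV/nucleon

With 92 protons and 116 neutrons (A = 208):
Mass of separated nucleons = 92(1.00783) + 116(1.0087) = 92.72036 + 117.0092 = 209.72956 amu
The mass defect is 209.72956 − 207.79722 = 1.93234 amu.
Converting to energy: 1.93234 amu × 931.49 MeV/amu = 1799.96 MeV
Dividing by A = 208 gives 8.654 MeV per nucleon.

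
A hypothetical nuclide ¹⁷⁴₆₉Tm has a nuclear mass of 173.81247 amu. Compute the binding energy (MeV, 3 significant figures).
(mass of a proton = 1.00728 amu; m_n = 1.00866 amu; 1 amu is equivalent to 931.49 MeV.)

Z = 69, so N = A − Z = 174 − 69 = 105.
Σm = 69·m_p + 105·m_n = 69.50232 + 105.90930 = 175.41162 amu
The mass defect is 175.41162 − 173.81247 = 1.59915 amu.
E_B = 1.59915 × 931.49 = 1489.59 MeV

1490 MeV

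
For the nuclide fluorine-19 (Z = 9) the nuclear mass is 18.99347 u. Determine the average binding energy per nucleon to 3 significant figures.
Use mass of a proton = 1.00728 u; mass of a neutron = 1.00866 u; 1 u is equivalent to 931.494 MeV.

7.78 MeV/nucleon

The nucleus contains 9 protons and 19 − 9 = 10 neutrons.
Mass of separated nucleons = 9(1.00728) + 10(1.00866) = 9.06552 + 10.08660 = 19.15212 u
Δm = 19.15212 − 18.99347 = 0.15865 u
E_B = 0.15865 × 931.494 = 147.782 MeV
BE/A = 147.782 MeV / 19 = 7.778 MeV/nucleon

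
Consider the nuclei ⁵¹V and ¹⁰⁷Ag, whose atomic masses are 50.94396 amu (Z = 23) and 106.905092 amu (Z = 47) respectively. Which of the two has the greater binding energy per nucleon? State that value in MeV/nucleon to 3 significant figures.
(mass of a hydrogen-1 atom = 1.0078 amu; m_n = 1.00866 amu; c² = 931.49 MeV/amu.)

⁵¹V: Σm = 23(1.0078) + 28(1.00866) = 51.42188 amu; Δm = 0.47792 amu; E_B = 445.18 MeV; E_B/A = 8.729 MeV
¹⁰⁷Ag: Σm = 47(1.0078) + 60(1.00866) = 107.88620 amu; Δm = 0.981108 amu; E_B = 913.89 MeV; E_B/A = 8.541 MeV
⁵¹V has the higher binding energy per nucleon, so it is the more tightly bound nucleus.

⁵¹V; 8.73 MeV/nucleon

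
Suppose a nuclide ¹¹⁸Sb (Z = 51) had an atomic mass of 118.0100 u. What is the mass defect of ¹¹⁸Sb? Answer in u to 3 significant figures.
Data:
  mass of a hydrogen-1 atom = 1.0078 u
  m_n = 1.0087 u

Z = 51, so N = A − Z = 118 − 51 = 67.
Total constituent mass: 51 × 1.0078 + 67 × 1.0087 = 118.9807 u
Mass defect Δm = 118.9807 − 118.0100 = 0.9707 u

0.971 u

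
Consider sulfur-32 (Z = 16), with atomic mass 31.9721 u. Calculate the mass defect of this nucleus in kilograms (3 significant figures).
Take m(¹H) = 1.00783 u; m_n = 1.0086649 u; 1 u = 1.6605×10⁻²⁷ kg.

The nucleus contains 16 protons and 32 − 16 = 16 neutrons.
Total constituent mass: 16 × 1.00783 + 16 × 1.0086649 = 32.2639184 u
Mass defect Δm = 32.2639184 − 31.9721 = 0.2918184 u
In SI units: 0.2918184 u × 1.6605×10⁻²⁷ kg/u = 4.8456e-28 kg

4.85e-28 kg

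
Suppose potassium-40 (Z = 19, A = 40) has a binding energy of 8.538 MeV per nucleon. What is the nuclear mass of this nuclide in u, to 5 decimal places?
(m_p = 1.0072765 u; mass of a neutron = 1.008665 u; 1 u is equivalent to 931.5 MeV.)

39.95358 u

Total binding energy = 40 × 8.538 = 341.520 MeV
Mass defect = 341.520 MeV / (931.5 MeV/u) = 0.3666345 u
Constituent mass = 19(1.0072765) + 21(1.008665) = 40.3202185 u
Nuclear mass = 40.3202185 − 0.3666345 = 39.9535840 u ≈ 39.95358 u (to 5 decimal places)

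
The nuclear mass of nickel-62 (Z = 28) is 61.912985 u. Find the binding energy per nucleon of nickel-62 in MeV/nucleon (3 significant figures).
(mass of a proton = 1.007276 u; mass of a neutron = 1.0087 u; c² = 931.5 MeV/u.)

The nucleus contains 28 protons and 62 − 28 = 34 neutrons.
Mass of separated nucleons = 28(1.007276) + 34(1.0087) = 28.203728 + 34.2958 = 62.499528 u
The mass defect is 62.499528 − 61.912985 = 0.586543 u.
Converting to energy: 0.586543 u × 931.5 MeV/u = 546.365 MeV
BE/A = 546.365 MeV / 62 = 8.812 MeV/nucleon

8.81 MeV/nucleon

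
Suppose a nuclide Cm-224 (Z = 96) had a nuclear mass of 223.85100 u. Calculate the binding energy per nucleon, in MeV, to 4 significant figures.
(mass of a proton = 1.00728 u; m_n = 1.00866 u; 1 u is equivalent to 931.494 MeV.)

8.135 MeV/nucleon

Z = 96, so N = A − Z = 224 − 96 = 128.
Mass of separated nucleons = 96(1.00728) + 128(1.00866) = 96.69888 + 129.10848 = 225.80736 u
Δm = 225.80736 − 223.85100 = 1.95636 u
Converting to energy: 1.95636 u × 931.494 MeV/u = 1822.34 MeV
BE/A = 1822.34 MeV / 224 = 8.135 MeV/nucleon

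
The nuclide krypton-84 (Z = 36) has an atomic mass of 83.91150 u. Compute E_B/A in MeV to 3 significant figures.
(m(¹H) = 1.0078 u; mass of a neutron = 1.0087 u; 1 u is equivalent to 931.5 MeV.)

8.73 MeV/nucleon

Z = 36, so N = A − Z = 84 − 36 = 48.
Total constituent mass: 36 × 1.0078 + 48 × 1.0087 = 84.6984 u
Δm = 84.6984 − 83.91150 = 0.78690 u
E_B = 0.78690 × 931.5 = 732.997 MeV
Per nucleon: 732.997 / 84 = 8.726 MeV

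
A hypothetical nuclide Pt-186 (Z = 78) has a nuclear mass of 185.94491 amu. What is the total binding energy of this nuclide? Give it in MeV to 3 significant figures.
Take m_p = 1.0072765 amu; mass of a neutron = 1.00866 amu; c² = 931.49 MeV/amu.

1450 MeV

Σm = 78·m_p + 108·m_n = 78.5675670 + 108.93528 = 187.5028470 amu
The mass defect is 187.5028470 − 185.94491 = 1.5579370 amu.
E_B = 1.5579370 × 931.49 = 1451.20 MeV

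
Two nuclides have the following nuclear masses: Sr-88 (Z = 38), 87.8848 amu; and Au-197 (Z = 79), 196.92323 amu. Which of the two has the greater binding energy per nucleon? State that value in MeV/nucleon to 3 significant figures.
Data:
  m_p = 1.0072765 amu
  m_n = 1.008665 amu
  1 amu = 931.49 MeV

Sr-88: Σm = 38(1.0072765) + 50(1.008665) = 88.7097570 amu; Δm = 0.8249570 amu; E_B = 768.44 MeV; E_B/A = 8.732 MeV
Au-197: Σm = 79(1.0072765) + 118(1.008665) = 198.5973135 amu; Δm = 1.6740835 amu; E_B = 1559.4 MeV; E_B/A = 7.916 MeV
Sr-88 has the higher binding energy per nucleon, so it is the more tightly bound nucleus.

Sr-88; 8.73 MeV/nucleon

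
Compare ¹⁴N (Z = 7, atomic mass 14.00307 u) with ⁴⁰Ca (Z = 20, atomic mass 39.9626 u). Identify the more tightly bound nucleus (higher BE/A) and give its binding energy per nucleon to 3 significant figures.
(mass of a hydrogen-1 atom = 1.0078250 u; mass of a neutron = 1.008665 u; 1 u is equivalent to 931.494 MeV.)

⁴⁰Ca; 8.55 MeV/nucleon

¹⁴N: Σm = 7(1.0078250) + 7(1.008665) = 14.1154300 u; Δm = 0.1123600 u; E_B = 104.66 MeV; E_B/A = 7.476 MeV
⁴⁰Ca: Σm = 20(1.0078250) + 20(1.008665) = 40.3298000 u; Δm = 0.3672000 u; E_B = 342.04 MeV; E_B/A = 8.551 MeV
⁴⁰Ca has the higher binding energy per nucleon, so it is the more tightly bound nucleus.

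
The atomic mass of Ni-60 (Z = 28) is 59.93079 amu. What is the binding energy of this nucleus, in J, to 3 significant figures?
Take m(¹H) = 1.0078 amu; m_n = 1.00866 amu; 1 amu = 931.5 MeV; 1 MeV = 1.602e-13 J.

8.43e-11 J

The nucleus contains 28 protons and 60 − 28 = 32 neutrons.
Mass of separated nucleons = 28(1.0078) + 32(1.00866) = 28.2184 + 32.27712 = 60.49552 amu
The mass defect is 60.49552 − 59.93079 = 0.56473 amu.
E_B = 0.56473 × 931.5 = 526.046 MeV
In joules: 526.046 MeV × 1.602e-13 J/MeV = 8.4273e-11 J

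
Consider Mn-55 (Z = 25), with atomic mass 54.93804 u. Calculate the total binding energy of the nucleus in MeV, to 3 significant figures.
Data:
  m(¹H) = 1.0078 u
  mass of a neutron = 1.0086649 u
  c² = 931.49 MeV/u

481 MeV

Σm = 25·m(¹H) + 30·m_n = 25.1950 + 30.2599470 = 55.4549470 u
The mass defect is 55.4549470 − 54.93804 = 0.5169070 u.
E_B = 0.5169070 × 931.49 = 481.494 MeV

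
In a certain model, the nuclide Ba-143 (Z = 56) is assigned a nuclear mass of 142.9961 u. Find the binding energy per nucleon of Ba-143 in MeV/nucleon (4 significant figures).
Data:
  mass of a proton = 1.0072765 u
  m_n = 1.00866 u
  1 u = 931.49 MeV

7.587 MeV/nucleon

With 56 protons and 87 neutrons (A = 143):
Σm = 56·m_p + 87·m_n = 56.4074840 + 87.75342 = 144.1609040 u
Mass defect Δm = 144.1609040 − 142.9961 = 1.1648040 u
E_B = 1.1648040 × 931.49 = 1085.00 MeV
Per nucleon: 1085.00 / 143 = 7.587 MeV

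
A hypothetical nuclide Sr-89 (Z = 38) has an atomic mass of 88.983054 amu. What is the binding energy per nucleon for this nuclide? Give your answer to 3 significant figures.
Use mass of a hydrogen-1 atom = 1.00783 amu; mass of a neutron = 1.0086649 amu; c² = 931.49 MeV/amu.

Mass of separated nucleons = 38(1.00783) + 51(1.0086649) = 38.29754 + 51.4419099 = 89.7394499 amu
The mass defect is 89.7394499 − 88.983054 = 0.7563959 amu.
Converting to energy: 0.7563959 amu × 931.49 MeV/amu = 704.575 MeV
BE/A = 704.575 MeV / 89 = 7.917 MeV/nucleon

7.92 MeV/nucleon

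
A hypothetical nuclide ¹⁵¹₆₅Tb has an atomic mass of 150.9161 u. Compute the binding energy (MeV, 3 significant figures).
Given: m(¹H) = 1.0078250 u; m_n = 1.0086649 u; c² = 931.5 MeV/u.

1250 MeV

With 65 protons and 86 neutrons (A = 151):
Σm = 65·m(¹H) + 86·m_n = 65.5086250 + 86.7451814 = 152.2538064 u
Mass defect Δm = 152.2538064 − 150.9161 = 1.3377064 u
Converting to energy: 1.3377064 u × 931.5 MeV/u = 1246.07 MeV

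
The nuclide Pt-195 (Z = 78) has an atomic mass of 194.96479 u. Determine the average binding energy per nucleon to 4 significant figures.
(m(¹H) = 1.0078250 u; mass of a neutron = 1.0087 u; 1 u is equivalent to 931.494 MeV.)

Mass of separated nucleons = 78(1.0078250) + 117(1.0087) = 78.6103500 + 118.0179 = 196.6282500 u
The mass defect is 196.6282500 − 194.96479 = 1.6634600 u.
E_B = 1.6634600 × 931.494 = 1549.50 MeV
Dividing by A = 195 gives 7.946 MeV per nucleon.

7.946 MeV/nucleon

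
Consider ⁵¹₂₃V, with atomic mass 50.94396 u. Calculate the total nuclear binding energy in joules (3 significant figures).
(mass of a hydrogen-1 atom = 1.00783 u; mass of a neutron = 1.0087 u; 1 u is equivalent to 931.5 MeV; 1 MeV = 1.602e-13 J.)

7.16e-11 J

Σm = 23·m(¹H) + 28·m_n = 23.18009 + 28.2436 = 51.42369 u
The mass defect is 51.42369 − 50.94396 = 0.47973 u.
Converting to energy: 0.47973 u × 931.5 MeV/u = 446.868 MeV
In joules: 446.868 MeV × 1.602e-13 J/MeV = 7.1588e-11 J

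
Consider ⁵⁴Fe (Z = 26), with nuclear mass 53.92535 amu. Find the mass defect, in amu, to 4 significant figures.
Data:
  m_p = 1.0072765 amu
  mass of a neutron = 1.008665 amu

0.5065 amu

The nucleus contains 26 protons and 54 − 26 = 28 neutrons.
Mass of separated nucleons = 26(1.0072765) + 28(1.008665) = 26.1891890 + 28.242620 = 54.4318090 amu
The mass defect is 54.4318090 − 53.92535 = 0.5064590 amu.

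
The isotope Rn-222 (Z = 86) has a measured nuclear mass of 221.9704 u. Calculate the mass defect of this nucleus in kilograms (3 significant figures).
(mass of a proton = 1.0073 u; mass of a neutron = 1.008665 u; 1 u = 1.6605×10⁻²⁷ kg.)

3.05e-27 kg

Mass of separated nucleons = 86(1.0073) + 136(1.008665) = 86.6278 + 137.178440 = 223.806240 u
The mass defect is 223.806240 − 221.9704 = 1.835840 u.
In SI units: 1.835840 u × 1.6605×10⁻²⁷ kg/u = 3.0484e-27 kg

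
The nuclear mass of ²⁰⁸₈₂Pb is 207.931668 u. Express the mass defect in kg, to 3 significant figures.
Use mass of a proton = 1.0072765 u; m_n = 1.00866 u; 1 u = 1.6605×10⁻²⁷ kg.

2.92e-27 kg

Mass of separated nucleons = 82(1.0072765) + 126(1.00866) = 82.5966730 + 127.09116 = 209.6878330 u
Δm = 209.6878330 − 207.931668 = 1.7561650 u
In SI units: 1.7561650 u × 1.6605×10⁻²⁷ kg/u = 2.9161e-27 kg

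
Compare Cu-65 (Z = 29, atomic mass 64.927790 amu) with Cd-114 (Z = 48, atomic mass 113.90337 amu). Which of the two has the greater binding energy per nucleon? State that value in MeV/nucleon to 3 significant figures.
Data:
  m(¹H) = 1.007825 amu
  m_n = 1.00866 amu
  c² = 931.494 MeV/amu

Cu-65; 8.75 MeV/nucleon

Cu-65: Σm = 29(1.007825) + 36(1.00866) = 65.538685 amu; Δm = 0.610895 amu; E_B = 569.045 MeV; E_B/A = 8.7545 MeV
Cd-114: Σm = 48(1.007825) + 66(1.00866) = 114.947160 amu; Δm = 1.043790 amu; E_B = 972.28 MeV; E_B/A = 8.529 MeV
Cu-65 has the higher binding energy per nucleon, so it is the more tightly bound nucleus.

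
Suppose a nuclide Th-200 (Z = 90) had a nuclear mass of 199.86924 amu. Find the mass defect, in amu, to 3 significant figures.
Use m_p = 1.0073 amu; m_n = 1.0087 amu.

1.74 amu

With 90 protons and 110 neutrons (A = 200):
Total constituent mass: 90 × 1.0073 + 110 × 1.0087 = 201.6140 amu
The mass defect is 201.6140 − 199.86924 = 1.74476 amu.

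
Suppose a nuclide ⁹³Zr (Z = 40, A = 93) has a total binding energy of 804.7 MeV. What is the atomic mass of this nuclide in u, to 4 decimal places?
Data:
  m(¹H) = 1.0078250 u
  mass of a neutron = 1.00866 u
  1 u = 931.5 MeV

92.9081 u

Mass defect = 804.7 MeV / (931.5 MeV/u) = 0.863875 u
Constituent mass = 40(1.0078250) + 53(1.00866) = 93.7719800 u
Atomic mass = 93.7719800 − 0.863875 = 92.9081050 u ≈ 92.9081 u (to 4 decimal places)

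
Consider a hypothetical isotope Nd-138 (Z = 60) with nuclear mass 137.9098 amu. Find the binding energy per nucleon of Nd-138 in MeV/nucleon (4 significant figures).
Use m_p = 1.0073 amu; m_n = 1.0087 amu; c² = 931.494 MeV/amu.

8.146 MeV/nucleon

With 60 protons and 78 neutrons (A = 138):
Total constituent mass: 60 × 1.0073 + 78 × 1.0087 = 139.1166 amu
Δm = 139.1166 − 137.9098 = 1.2068 amu
E_B = 1.2068 × 931.494 = 1124.13 MeV
Per nucleon: 1124.13 / 138 = 8.146 MeV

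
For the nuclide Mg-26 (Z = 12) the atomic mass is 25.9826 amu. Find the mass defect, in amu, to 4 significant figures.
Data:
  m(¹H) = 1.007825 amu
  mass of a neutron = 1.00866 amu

0.2325 amu

With 12 protons and 14 neutrons (A = 26):
Σm = 12·m(¹H) + 14·m_n = 12.093900 + 14.12124 = 26.215140 amu
The mass defect is 26.215140 − 25.9826 = 0.232540 amu.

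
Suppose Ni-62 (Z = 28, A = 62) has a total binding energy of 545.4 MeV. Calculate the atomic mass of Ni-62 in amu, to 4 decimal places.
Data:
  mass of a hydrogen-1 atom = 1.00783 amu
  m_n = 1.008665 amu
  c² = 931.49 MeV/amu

61.9283 amu

Mass defect = 545.4 MeV / (931.49 MeV/amu) = 0.585514 amu
Constituent mass = 28(1.00783) + 34(1.008665) = 62.513850 amu
Atomic mass = 62.513850 − 0.585514 = 61.928336 amu ≈ 61.9283 amu (to 4 decimal places)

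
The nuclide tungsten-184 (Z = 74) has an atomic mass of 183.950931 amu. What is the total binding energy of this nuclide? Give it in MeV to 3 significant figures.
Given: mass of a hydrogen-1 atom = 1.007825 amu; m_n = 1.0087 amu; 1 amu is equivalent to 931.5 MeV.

Σm = 74·m(¹H) + 110·m_n = 74.579050 + 110.9570 = 185.536050 amu
The mass defect is 185.536050 − 183.950931 = 1.585119 amu.
E_B = 1.585119 × 931.5 = 1476.54 MeV

1480 MeV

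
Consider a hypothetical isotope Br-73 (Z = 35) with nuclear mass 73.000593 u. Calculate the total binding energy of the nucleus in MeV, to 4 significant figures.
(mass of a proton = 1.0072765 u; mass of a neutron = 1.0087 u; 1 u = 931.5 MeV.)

Σm = 35·m_p + 38·m_n = 35.2546775 + 38.3306 = 73.5852775 u
Mass defect Δm = 73.5852775 − 73.000593 = 0.5846845 u
Converting to energy: 0.5846845 u × 931.5 MeV/u = 544.634 MeV

544.6 MeV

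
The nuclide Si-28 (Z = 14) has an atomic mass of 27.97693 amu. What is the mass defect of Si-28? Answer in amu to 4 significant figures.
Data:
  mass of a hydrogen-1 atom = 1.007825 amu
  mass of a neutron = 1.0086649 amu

0.2539 amu

With 14 protons and 14 neutrons (A = 28):
Σm = 14·m(¹H) + 14·m_n = 14.109550 + 14.1213086 = 28.2308586 amu
Δm = 28.2308586 − 27.97693 = 0.2539286 amu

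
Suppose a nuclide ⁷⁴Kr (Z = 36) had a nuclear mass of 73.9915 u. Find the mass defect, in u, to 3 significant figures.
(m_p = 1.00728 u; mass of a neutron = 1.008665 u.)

0.600 u

With 36 protons and 38 neutrons (A = 74):
Σm = 36·m_p + 38·m_n = 36.26208 + 38.329270 = 74.591350 u
Δm = 74.591350 − 73.9915 = 0.599850 u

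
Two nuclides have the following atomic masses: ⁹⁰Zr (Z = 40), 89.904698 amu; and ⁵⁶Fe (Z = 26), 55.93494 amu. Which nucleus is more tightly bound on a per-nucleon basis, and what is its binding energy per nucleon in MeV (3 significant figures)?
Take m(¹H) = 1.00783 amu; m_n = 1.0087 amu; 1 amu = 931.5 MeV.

⁹⁰Zr: Σm = 40(1.00783) + 50(1.0087) = 90.74820 amu; Δm = 0.843502 amu; E_B = 785.72 MeV; E_B/A = 8.730 MeV
⁵⁶Fe: Σm = 26(1.00783) + 30(1.0087) = 56.46458 amu; Δm = 0.52964 amu; E_B = 493.36 MeV; E_B/A = 8.810 MeV
⁵⁶Fe has the higher binding energy per nucleon, so it is the more tightly bound nucleus.

⁵⁶Fe; 8.81 MeV/nucleon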